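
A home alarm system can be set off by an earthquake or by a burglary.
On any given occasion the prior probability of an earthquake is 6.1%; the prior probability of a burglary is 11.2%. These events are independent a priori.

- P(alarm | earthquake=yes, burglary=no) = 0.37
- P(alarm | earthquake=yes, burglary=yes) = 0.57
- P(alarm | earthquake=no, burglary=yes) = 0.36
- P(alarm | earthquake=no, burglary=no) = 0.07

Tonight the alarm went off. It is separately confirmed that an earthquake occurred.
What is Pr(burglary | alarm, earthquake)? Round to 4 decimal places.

Weight on burglary=true, given the evidence: 0.57*0.112 = 0.063840
Normalizer over all consistent configurations: 0.37*0.888 + 0.57*0.112 = 0.392400
Posterior = 0.063840 / 0.392400 ≈ 0.1627

Pr(burglary | alarm, earthquake) ≈ 0.1627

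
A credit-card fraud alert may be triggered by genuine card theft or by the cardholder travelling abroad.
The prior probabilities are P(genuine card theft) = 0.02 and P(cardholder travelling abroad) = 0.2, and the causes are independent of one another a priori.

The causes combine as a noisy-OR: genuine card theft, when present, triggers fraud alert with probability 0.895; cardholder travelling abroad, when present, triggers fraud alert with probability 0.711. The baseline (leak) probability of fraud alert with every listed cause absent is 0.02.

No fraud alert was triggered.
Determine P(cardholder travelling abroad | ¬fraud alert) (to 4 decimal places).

P(cardholder travelling abroad | ¬fraud alert) ≈ 0.0674

Under noisy-OR, P(fraud alert | causes) = 1 − (1−0.02)·∏(1−qᵢ) over the active causes.
P(¬fraud alert) = 0.98·0.98·0.8 + 0.28322·0.98·0.2 + 0.1029·0.02·0.8 + 0.029738·0.02·0.2 = 0.768320 + 0.055511 + 0.001646 + 0.000119 = 0.825596
The cardholder travelling abroad-present share is 0.055511 + 0.000119 = 0.055630.
So P(cardholder travelling abroad | ¬fraud alert) = 0.055630/0.825596 ≈ 0.0674.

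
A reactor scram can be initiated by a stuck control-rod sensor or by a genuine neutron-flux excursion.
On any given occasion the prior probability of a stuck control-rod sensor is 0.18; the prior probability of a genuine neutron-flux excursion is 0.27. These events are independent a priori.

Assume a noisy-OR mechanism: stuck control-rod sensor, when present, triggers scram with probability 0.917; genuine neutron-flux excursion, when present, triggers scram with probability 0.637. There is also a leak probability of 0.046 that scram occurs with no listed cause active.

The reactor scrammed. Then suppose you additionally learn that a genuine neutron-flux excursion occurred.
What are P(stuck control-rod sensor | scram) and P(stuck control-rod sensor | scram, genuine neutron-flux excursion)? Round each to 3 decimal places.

P(stuck control-rod sensor | scram) ≈ 0.494; P(stuck control-rod sensor | scram, genuine neutron-flux excursion) ≈ 0.246

Under noisy-OR, P(scram | causes) = 1 − (1−0.046)·∏(1−qᵢ) over the active causes.
Enumerate the 4 (stuck control-rod sensor, genuine neutron-flux excursion) configurations and weight by the priors:
  P(scram) = 0.046×0.82×0.73 + 0.653698×0.82×0.27 + 0.920818×0.18×0.73 + 0.971257×0.18×0.27
        = 0.027536 + 0.144729 + 0.120995 + 0.047203 = 0.340463
Configurations with stuck control-rod sensor contribute 0.168198, so
  P(stuck control-rod sensor | scram) = 0.168198 / 0.340463 ≈ 0.494

Now condition on the additional information:
P(scram | genuine neutron-flux excursion) = 0.653698*0.82 + 0.971257*0.18 = 0.536032 + 0.174826 = 0.710858
Of this, 0.174826 comes from 0.971257*0.18 (the stuck control-rod sensor=true cases).
So P(stuck control-rod sensor | scram, genuine neutron-flux excursion) = 0.174826/0.710858 ≈ 0.246.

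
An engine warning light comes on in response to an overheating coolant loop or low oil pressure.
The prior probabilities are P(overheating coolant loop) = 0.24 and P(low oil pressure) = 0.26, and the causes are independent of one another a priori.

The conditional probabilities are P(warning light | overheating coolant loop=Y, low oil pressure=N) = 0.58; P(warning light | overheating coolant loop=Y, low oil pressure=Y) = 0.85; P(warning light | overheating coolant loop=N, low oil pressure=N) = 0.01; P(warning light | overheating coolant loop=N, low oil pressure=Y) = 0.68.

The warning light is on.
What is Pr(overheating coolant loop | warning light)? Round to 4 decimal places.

For the numerator, keep only overheating coolant loop=true terms: 0.103008 + 0.053040 = 0.156048
Denominator P(warning light): 0.01*0.76*0.74 + 0.68*0.76*0.26 + 0.58*0.24*0.74 + 0.85*0.24*0.26 = 0.296040
P(overheating coolant loop | warning light) = 0.156048/0.296040 ≈ 0.5271

Pr(overheating coolant loop | warning light) ≈ 0.5271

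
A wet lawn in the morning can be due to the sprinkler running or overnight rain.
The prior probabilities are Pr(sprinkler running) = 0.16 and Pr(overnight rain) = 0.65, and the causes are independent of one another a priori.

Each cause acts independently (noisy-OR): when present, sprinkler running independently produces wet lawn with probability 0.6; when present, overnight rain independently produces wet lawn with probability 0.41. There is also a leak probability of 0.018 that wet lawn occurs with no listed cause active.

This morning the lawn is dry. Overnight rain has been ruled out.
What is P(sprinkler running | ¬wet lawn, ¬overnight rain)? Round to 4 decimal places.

Under noisy-OR, P(wet lawn | causes) = 1 − (1−0.018)·∏(1−qᵢ) over the active causes.
Numerator (weight on configurations with sprinkler running): 0.3928×0.16 = 0.062848
Denominator P(¬wet lawn | ¬overnight rain): 0.982×0.84 + 0.3928×0.16 = 0.887728
Posterior = 0.062848 / 0.887728 ≈ 0.0708

P(sprinkler running | ¬wet lawn, ¬overnight rain) ≈ 0.0708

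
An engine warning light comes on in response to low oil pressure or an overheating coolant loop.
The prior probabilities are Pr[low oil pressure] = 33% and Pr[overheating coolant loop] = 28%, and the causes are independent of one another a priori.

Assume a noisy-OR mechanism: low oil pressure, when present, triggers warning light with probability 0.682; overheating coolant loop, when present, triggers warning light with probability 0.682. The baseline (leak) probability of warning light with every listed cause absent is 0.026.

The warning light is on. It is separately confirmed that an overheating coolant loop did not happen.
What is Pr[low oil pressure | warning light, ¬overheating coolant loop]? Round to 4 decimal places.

Under noisy-OR, P(warning light | causes) = 1 − (1−0.026)·∏(1−qᵢ) over the active causes.
For the numerator, keep only low oil pressure=true terms: 0.690268×0.33 = 0.227788
Denominator P(warning light | ¬overheating coolant loop): 0.026×0.67 + 0.690268×0.33 = 0.245208
Posterior = 0.227788 / 0.245208 ≈ 0.9290

Pr[low oil pressure | warning light, ¬overheating coolant loop] ≈ 0.9290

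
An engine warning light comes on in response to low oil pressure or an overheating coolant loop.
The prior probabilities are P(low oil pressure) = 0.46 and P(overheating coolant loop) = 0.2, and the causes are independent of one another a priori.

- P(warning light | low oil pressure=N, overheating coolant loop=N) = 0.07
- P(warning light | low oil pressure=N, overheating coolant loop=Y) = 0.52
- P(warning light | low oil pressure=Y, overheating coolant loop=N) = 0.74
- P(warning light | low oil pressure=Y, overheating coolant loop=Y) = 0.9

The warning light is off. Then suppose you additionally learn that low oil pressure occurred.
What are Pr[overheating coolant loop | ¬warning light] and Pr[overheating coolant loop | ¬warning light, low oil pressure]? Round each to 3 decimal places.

Pr[overheating coolant loop | ¬warning light] ≈ 0.109; Pr[overheating coolant loop | ¬warning light, low oil pressure] ≈ 0.088

P(¬warning light) = 0.93*0.54*0.8 + 0.48*0.54*0.2 + 0.26*0.46*0.8 + 0.1*0.46*0.2 = 0.401760 + 0.051840 + 0.095680 + 0.009200 = 0.558480
The overheating coolant loop-present share is 0.051840 + 0.009200 = 0.061040.
P(overheating coolant loop | ¬warning light) = 0.061040 / 0.558480 ≈ 0.109

With the extra evidence:
P(¬warning light | low oil pressure) = 0.26·0.8 + 0.1·0.2 = 0.208000 + 0.020000 = 0.228000
Of this, 0.020000 comes from 0.1·0.2 (the overheating coolant loop=true cases).
So P(overheating coolant loop | ¬warning light, low oil pressure) = 0.020000/0.228000 ≈ 0.088.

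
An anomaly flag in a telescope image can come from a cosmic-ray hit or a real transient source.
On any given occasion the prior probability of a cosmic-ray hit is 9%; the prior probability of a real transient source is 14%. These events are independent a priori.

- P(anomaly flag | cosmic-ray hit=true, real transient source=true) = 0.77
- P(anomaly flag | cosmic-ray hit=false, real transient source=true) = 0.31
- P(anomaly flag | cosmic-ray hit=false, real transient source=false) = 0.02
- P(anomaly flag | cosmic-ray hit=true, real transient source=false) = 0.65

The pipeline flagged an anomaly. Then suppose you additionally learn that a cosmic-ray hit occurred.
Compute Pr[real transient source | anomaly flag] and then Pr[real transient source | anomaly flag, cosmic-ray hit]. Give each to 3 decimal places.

Pr[real transient source | anomaly flag] ≈ 0.427; Pr[real transient source | anomaly flag, cosmic-ray hit] ≈ 0.162

P(anomaly flag) = 0.02*0.91*0.86 + 0.31*0.91*0.14 + 0.65*0.09*0.86 + 0.77*0.09*0.14 = 0.015652 + 0.039494 + 0.050310 + 0.009702 = 0.115158
The real transient source-present share is 0.039494 + 0.009702 = 0.049196.
P(real transient source | anomaly flag) = 0.049196 / 0.115158 ≈ 0.427

Now also conditioning on cosmic-ray hit=true:
Sum P(anomaly flag|·) weighted by the priors over both values of real transient source:
  P(anomaly flag | cosmic-ray hit) = 0.65×0.86 + 0.77×0.14
        = 0.559000 + 0.107800 = 0.666800
Configurations with real transient source contribute 0.107800, so
  P(real transient source | anomaly flag, cosmic-ray hit) = 0.107800 / 0.666800 ≈ 0.162
— cosmic-ray hit explains away the evidence for real transient source.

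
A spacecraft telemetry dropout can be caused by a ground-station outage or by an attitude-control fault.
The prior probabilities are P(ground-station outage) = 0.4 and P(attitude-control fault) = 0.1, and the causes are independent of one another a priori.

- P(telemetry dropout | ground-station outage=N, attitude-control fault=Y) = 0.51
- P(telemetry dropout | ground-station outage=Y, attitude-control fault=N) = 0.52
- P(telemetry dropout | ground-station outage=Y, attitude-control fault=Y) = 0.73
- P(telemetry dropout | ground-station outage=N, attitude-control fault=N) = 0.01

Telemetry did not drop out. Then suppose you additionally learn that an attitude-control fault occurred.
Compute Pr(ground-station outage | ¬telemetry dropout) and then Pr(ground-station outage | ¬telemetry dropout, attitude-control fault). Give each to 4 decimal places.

Pr(ground-station outage | ¬telemetry dropout) ≈ 0.2456; Pr(ground-station outage | ¬telemetry dropout, attitude-control fault) ≈ 0.2687

P(¬telemetry dropout) = 0.99·0.6·0.9 + 0.49·0.6·0.1 + 0.48·0.4·0.9 + 0.27·0.4·0.1 = 0.534600 + 0.029400 + 0.172800 + 0.010800 = 0.747600
Of this, 0.183600 comes from 0.172800 + 0.010800 (the ground-station outage=true cases).
So P(ground-station outage | ¬telemetry dropout) = 0.183600/0.747600 ≈ 0.2456.

Now condition on the additional information:
P(¬telemetry dropout | attitude-control fault) = 0.49·0.6 + 0.27·0.4 = 0.294000 + 0.108000 = 0.402000
Of this, 0.108000 comes from 0.27·0.4 (the ground-station outage=true cases).
So P(ground-station outage | ¬telemetry dropout, attitude-control fault) = 0.108000/0.402000 ≈ 0.2687.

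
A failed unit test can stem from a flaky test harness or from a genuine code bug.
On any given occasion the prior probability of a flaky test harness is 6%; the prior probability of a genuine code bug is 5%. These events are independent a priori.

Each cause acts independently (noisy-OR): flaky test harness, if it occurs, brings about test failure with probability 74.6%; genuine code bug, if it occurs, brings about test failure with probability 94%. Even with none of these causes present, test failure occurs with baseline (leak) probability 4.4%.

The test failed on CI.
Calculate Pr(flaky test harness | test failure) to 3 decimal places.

Under noisy-OR, P(test failure | causes) = 1 − (1−0.044)·∏(1−qᵢ) over the active causes.
Numerator (weight on configurations with flaky test harness): 0.043159 + 0.002956 = 0.046115
The normalizing constant is 0.044*0.94*0.95 + 0.94264*0.94*0.05 + 0.757176*0.06*0.95 + 0.985431*0.06*0.05 = 0.129711
P(flaky test harness | test failure) = 0.046115/0.129711 ≈ 0.356

Pr(flaky test harness | test failure) ≈ 0.356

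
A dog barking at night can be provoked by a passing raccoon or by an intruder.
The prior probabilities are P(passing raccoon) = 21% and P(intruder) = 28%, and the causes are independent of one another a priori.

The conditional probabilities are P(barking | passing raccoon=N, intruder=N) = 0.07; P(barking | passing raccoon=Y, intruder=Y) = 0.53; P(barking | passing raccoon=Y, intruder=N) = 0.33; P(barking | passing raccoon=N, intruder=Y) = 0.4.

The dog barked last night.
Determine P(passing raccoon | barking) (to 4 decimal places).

P(passing raccoon | barking) ≈ 0.3872

P(barking) = 0.07*0.79*0.72 + 0.4*0.79*0.28 + 0.33*0.21*0.72 + 0.53*0.21*0.28 = 0.039816 + 0.088480 + 0.049896 + 0.031164 = 0.209356
Of this, 0.081060 comes from 0.049896 + 0.031164 (the passing raccoon=true cases).
P(passing raccoon | barking) = 0.081060 / 0.209356 ≈ 0.3872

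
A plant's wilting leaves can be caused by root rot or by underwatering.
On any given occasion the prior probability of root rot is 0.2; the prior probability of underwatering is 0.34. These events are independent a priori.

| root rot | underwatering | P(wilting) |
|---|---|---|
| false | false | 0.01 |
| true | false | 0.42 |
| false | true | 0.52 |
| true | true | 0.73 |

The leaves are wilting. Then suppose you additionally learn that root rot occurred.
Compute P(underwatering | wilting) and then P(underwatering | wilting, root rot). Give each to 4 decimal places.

Sum P(wilting|·) weighted by the priors over the 4 (root rot, underwatering) configurations:
  P(wilting) = 0.01*0.8*0.66 + 0.52*0.8*0.34 + 0.42*0.2*0.66 + 0.73*0.2*0.34
        = 0.005280 + 0.141440 + 0.055440 + 0.049640 = 0.251800
Configurations with underwatering contribute 0.191080, so
  P(underwatering | wilting) = 0.191080 / 0.251800 ≈ 0.7589

Now condition on the additional information:
P(wilting | root rot) = 0.42*0.66 + 0.73*0.34 = 0.277200 + 0.248200 = 0.525400
Of this, 0.248200 comes from 0.73*0.34 (the underwatering=true cases).
P(underwatering | wilting, root rot) = 0.248200 / 0.525400 ≈ 0.4724

P(underwatering | wilting) ≈ 0.7589; P(underwatering | wilting, root rot) ≈ 0.4724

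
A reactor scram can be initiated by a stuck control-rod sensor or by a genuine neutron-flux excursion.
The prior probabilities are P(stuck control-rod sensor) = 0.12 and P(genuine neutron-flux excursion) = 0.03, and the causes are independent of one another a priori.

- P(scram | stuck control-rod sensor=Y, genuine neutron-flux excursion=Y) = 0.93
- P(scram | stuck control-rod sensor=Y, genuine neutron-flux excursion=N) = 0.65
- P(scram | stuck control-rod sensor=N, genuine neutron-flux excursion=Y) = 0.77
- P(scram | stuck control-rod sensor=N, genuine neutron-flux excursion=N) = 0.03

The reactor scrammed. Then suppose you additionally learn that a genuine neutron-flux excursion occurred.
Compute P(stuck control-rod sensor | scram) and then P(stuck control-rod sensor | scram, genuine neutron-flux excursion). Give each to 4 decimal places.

Enumerate the 4 (stuck control-rod sensor, genuine neutron-flux excursion) configurations and weight by the priors:
  P(scram) = 0.03·0.88·0.97 + 0.77·0.88·0.03 + 0.65·0.12·0.97 + 0.93·0.12·0.03
        = 0.025608 + 0.020328 + 0.075660 + 0.003348 = 0.124944
Keeping only the stuck control-rod sensor-present terms gives 0.079008, so
  P(stuck control-rod sensor | scram) = 0.079008 / 0.124944 ≈ 0.6323

Now also conditioning on genuine neutron-flux excursion=true:
By total probability over both values of stuck control-rod sensor:
  P(scram | genuine neutron-flux excursion) = 0.77*0.88 + 0.93*0.12
        = 0.677600 + 0.111600 = 0.789200
Keeping only the stuck control-rod sensor-present terms gives 0.111600, so
  P(stuck control-rod sensor | scram, genuine neutron-flux excursion) = 0.111600 / 0.789200 ≈ 0.1414
Conditioning on genuine neutron-flux excursion lowers the posterior on stuck control-rod sensor: the classic explaining-away effect in a common-effect structure.

P(stuck control-rod sensor | scram) ≈ 0.6323; P(stuck control-rod sensor | scram, genuine neutron-flux excursion) ≈ 0.1414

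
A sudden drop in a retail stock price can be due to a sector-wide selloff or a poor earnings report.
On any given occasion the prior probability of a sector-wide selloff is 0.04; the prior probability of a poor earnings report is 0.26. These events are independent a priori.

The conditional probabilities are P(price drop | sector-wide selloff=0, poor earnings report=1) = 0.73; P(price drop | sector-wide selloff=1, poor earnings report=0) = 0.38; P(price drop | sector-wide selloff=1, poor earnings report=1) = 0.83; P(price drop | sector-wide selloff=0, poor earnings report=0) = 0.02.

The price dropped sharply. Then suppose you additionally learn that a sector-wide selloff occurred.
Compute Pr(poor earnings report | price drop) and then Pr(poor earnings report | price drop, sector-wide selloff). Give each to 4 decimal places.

P(price drop) = 0.02*0.96*0.74 + 0.73*0.96*0.26 + 0.38*0.04*0.74 + 0.83*0.04*0.26 = 0.014208 + 0.182208 + 0.011248 + 0.008632 = 0.216296
Restricting to configurations with poor earnings report present: 0.182208 + 0.008632 = 0.190840.
So P(poor earnings report | price drop) = 0.190840/0.216296 ≈ 0.8823.

Now also conditioning on sector-wide selloff=true:
Sum P(price drop|·) weighted by the priors over both values of poor earnings report:
  P(price drop | sector-wide selloff) = 0.38·0.74 + 0.83·0.26
        = 0.281200 + 0.215800 = 0.497000
Configurations with poor earnings report contribute 0.215800, so
  P(poor earnings report | price drop, sector-wide selloff) = 0.215800 / 0.497000 ≈ 0.4342
This is intercausal reasoning (explaining away): once sector-wide selloff accounts for the price drop, poor earnings report becomes less likely.

Pr(poor earnings report | price drop) ≈ 0.8823; Pr(poor earnings report | price drop, sector-wide selloff) ≈ 0.4342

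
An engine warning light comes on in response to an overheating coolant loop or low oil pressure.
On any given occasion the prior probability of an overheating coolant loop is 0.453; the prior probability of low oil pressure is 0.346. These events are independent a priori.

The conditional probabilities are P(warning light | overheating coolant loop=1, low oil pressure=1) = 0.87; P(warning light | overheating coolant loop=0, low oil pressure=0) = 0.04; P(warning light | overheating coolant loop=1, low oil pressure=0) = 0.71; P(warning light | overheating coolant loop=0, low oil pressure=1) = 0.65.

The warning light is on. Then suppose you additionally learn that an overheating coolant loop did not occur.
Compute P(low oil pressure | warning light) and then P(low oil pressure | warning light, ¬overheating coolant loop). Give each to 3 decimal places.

Enumerate the 4 (overheating coolant loop, low oil pressure) configurations and weight by the priors:
  P(warning light) = 0.04*0.547*0.654 + 0.65*0.547*0.346 + 0.71*0.453*0.654 + 0.87*0.453*0.346
        = 0.014310 + 0.123020 + 0.210346 + 0.136362 = 0.484038
Configurations with low oil pressure contribute 0.259382, so
  P(low oil pressure | warning light) = 0.259382 / 0.484038 ≈ 0.536

Now also conditioning on overheating coolant loop≠true:
Sum P(warning light|·) weighted by the priors over both values of low oil pressure:
  P(warning light | ¬overheating coolant loop) = 0.04×0.654 + 0.65×0.346
        = 0.026160 + 0.224900 = 0.251060
The terms with low oil pressure present sum to 0.224900, so
  P(low oil pressure | warning light, ¬overheating coolant loop) = 0.224900 / 0.251060 ≈ 0.896
Ruling out overheating coolant loop raises the posterior on low oil pressure — the flip side of explaining away.

P(low oil pressure | warning light) ≈ 0.536; P(low oil pressure | warning light, ¬overheating coolant loop) ≈ 0.896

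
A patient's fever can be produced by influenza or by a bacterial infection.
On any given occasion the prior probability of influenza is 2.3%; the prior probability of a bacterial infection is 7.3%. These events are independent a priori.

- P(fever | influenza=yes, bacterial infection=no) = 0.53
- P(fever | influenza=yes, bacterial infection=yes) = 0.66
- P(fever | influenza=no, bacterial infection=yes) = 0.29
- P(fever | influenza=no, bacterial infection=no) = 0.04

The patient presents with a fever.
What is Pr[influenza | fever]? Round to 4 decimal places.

Pr[influenza | fever] ≈ 0.1790

By total probability over the 4 (influenza, bacterial infection) configurations:
  P(fever) = 0.04×0.977×0.927 + 0.29×0.977×0.073 + 0.53×0.023×0.927 + 0.66×0.023×0.073
        = 0.036227 + 0.020683 + 0.011300 + 0.001108 = 0.069318
Keeping only the influenza-present terms gives 0.012408, so
  P(influenza | fever) = 0.012408 / 0.069318 ≈ 0.1790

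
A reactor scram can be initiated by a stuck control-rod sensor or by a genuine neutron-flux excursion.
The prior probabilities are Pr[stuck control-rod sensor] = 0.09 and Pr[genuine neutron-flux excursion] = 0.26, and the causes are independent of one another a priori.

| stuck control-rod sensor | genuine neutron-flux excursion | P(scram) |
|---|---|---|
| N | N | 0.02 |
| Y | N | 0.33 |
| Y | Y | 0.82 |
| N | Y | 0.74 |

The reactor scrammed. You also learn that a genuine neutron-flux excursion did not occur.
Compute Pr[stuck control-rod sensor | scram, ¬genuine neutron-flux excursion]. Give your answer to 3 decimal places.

Pr[stuck control-rod sensor | scram, ¬genuine neutron-flux excursion] ≈ 0.620

Numerator (weight on configurations with stuck control-rod sensor): 0.33×0.09 = 0.029700
Denominator P(scram | ¬genuine neutron-flux excursion): 0.02×0.91 + 0.33×0.09 = 0.047900
P(stuck control-rod sensor | scram, ¬genuine neutron-flux excursion) = 0.029700/0.047900 ≈ 0.620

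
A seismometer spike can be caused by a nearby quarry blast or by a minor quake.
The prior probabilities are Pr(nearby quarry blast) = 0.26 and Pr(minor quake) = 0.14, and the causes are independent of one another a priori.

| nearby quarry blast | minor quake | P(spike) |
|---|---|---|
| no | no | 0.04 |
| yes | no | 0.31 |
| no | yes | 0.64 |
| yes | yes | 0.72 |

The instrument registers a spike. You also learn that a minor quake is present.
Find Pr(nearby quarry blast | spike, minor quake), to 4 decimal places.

Pr(nearby quarry blast | spike, minor quake) ≈ 0.2833

For the numerator, keep only nearby quarry blast=true terms: 0.72×0.26 = 0.187200
The normalizing constant is 0.64×0.74 + 0.72×0.26 = 0.660800
Posterior = 0.187200 / 0.660800 ≈ 0.2833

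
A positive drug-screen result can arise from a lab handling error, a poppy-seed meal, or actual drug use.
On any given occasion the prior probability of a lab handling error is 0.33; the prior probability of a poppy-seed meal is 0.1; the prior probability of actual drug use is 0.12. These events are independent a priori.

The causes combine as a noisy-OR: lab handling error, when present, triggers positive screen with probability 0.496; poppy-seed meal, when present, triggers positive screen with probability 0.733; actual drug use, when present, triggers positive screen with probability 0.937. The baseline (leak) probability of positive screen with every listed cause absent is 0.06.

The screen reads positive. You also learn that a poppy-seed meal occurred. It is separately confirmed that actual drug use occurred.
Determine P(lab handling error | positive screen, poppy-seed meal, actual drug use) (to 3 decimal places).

P(lab handling error | positive screen, poppy-seed meal, actual drug use) ≈ 0.332

Under noisy-OR, P(positive screen | causes) = 1 − (1−0.06)·∏(1−qᵢ) over the active causes.
P(positive screen | poppy-seed meal, actual drug use) = 0.984188*0.67 + 0.992031*0.33 = 0.659406 + 0.327370 = 0.986776
The lab handling error-present share is 0.992031*0.33 = 0.327370.
P(lab handling error | positive screen, poppy-seed meal, actual drug use) = 0.327370 / 0.986776 ≈ 0.332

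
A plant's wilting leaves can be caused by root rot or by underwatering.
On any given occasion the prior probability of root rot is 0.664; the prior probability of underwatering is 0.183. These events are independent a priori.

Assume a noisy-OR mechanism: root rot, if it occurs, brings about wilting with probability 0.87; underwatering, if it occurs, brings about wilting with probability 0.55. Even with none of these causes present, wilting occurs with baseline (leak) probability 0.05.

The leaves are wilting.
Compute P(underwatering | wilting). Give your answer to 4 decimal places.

Under noisy-OR, P(wilting | causes) = 1 − (1−0.05)·∏(1−qᵢ) over the active causes.
Weight on underwatering=true, given the evidence: 0.035202 + 0.114759 = 0.149961
Normalizer over all consistent configurations: 0.05*0.336*0.817 + 0.5725*0.336*0.183 + 0.8765*0.664*0.817 + 0.944425*0.664*0.183 = 0.639178
P(underwatering | wilting) = 0.149961/0.639178 ≈ 0.2346

P(underwatering | wilting) ≈ 0.2346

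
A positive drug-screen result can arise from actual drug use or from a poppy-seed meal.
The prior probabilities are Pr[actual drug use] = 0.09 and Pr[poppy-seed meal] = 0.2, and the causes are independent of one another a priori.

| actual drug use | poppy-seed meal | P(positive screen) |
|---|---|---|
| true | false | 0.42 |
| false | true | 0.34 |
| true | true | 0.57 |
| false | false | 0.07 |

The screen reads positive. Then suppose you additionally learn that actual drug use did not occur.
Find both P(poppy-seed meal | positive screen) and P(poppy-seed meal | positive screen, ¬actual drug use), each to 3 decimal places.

P(poppy-seed meal | positive screen) ≈ 0.470; P(poppy-seed meal | positive screen, ¬actual drug use) ≈ 0.548

P(positive screen) = 0.07×0.91×0.8 + 0.34×0.91×0.2 + 0.42×0.09×0.8 + 0.57×0.09×0.2 = 0.050960 + 0.061880 + 0.030240 + 0.010260 = 0.153340
Of this, 0.072140 comes from 0.061880 + 0.010260 (the poppy-seed meal=true cases).
Hence the posterior is 0.072140/0.153340 ≈ 0.470.

Now condition on the additional information:
Numerator (weight on configurations with poppy-seed meal): 0.34*0.2 = 0.068000
Normalizer over all consistent configurations: 0.07*0.8 + 0.34*0.2 = 0.124000
Posterior = 0.068000 / 0.124000 ≈ 0.548
With actual drug use excluded, poppy-seed meal must carry more of the explanatory weight for the positive screen.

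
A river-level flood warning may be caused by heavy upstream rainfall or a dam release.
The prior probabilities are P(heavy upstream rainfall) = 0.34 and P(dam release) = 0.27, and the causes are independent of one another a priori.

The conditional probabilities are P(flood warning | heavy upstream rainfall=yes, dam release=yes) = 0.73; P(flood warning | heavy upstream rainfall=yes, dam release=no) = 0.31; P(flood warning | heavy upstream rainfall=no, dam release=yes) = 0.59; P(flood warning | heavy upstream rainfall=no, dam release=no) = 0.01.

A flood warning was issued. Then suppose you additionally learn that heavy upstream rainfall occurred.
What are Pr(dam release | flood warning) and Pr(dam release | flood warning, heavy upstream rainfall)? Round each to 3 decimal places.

Pr(dam release | flood warning) ≈ 0.678; Pr(dam release | flood warning, heavy upstream rainfall) ≈ 0.466

Weight on dam release=true, given the evidence: 0.105138 + 0.067014 = 0.172152
Normalizer over all consistent configurations: 0.01×0.66×0.73 + 0.59×0.66×0.27 + 0.31×0.34×0.73 + 0.73×0.34×0.27 = 0.253912
P(dam release | flood warning) = 0.172152/0.253912 ≈ 0.678

With the extra evidence:
Sum P(flood warning|·) weighted by the priors over both values of dam release:
  P(flood warning | heavy upstream rainfall) = 0.31·0.73 + 0.73·0.27
        = 0.226300 + 0.197100 = 0.423400
Keeping only the dam release-present terms gives 0.197100, so
  P(dam release | flood warning, heavy upstream rainfall) = 0.197100 / 0.423400 ≈ 0.466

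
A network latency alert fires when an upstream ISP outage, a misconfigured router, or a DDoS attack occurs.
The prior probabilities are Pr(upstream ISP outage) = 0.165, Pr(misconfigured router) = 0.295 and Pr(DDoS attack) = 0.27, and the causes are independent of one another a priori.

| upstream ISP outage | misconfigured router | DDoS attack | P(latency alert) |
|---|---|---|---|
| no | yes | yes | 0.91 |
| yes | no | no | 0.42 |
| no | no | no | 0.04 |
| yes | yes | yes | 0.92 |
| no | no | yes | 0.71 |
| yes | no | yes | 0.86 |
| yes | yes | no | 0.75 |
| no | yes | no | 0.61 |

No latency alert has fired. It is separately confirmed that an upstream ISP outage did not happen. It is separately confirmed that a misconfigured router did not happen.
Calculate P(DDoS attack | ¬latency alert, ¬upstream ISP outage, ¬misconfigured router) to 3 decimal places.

Numerator (weight on configurations with DDoS attack): 0.29×0.27 = 0.078300
Denominator P(¬latency alert | ¬upstream ISP outage, ¬misconfigured router): 0.96×0.73 + 0.29×0.27 = 0.779100
Posterior = 0.078300 / 0.779100 ≈ 0.101

P(DDoS attack | ¬latency alert, ¬upstream ISP outage, ¬misconfigured router) ≈ 0.101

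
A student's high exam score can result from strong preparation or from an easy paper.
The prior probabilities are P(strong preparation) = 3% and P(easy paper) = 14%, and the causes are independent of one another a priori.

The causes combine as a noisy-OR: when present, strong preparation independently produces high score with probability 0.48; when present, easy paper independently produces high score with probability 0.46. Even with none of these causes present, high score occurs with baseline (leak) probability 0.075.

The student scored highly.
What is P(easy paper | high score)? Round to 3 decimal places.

P(easy paper | high score) ≈ 0.483

Under noisy-OR, P(high score | causes) = 1 − (1−0.075)·∏(1−qᵢ) over the active causes.
Weight on easy paper=true, given the evidence: 0.067968 + 0.003109 = 0.071077
Normalizer over all consistent configurations: 0.075·0.97·0.86 + 0.5005·0.97·0.14 + 0.519·0.03·0.86 + 0.74026·0.03·0.14 = 0.147032
Posterior = 0.071077 / 0.147032 ≈ 0.483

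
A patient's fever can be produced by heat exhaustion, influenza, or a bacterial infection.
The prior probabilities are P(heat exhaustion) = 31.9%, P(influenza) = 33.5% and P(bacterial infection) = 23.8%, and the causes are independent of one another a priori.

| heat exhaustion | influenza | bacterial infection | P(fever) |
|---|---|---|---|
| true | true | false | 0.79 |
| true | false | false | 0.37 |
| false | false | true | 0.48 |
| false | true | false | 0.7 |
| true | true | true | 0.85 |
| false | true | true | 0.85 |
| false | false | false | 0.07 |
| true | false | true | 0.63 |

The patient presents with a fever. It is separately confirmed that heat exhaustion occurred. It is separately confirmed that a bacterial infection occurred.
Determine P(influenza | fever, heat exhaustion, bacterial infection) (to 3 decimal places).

P(influenza | fever, heat exhaustion, bacterial infection) ≈ 0.405

Enumerate both values of influenza and weight by the priors:
  P(fever | heat exhaustion, bacterial infection) = 0.63*0.665 + 0.85*0.335
        = 0.418950 + 0.284750 = 0.703700
Configurations with influenza contribute 0.284750, so
  P(influenza | fever, heat exhaustion, bacterial infection) = 0.284750 / 0.703700 ≈ 0.405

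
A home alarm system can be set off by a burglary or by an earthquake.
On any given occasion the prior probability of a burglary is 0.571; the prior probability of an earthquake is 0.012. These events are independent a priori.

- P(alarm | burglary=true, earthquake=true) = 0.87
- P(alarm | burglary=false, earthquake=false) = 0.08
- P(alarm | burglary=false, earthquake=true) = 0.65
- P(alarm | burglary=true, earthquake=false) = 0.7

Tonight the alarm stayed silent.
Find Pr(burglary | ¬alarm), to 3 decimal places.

Sum P(¬alarm|·) weighted by the priors over the 4 (burglary, earthquake) configurations:
  P(¬alarm) = 0.92×0.429×0.988 + 0.35×0.429×0.012 + 0.3×0.571×0.988 + 0.13×0.571×0.012
        = 0.389944 + 0.001802 + 0.169244 + 0.000891 = 0.561881
Configurations with burglary contribute 0.170135, so
  P(burglary | ¬alarm) = 0.170135 / 0.561881 ≈ 0.303

Pr(burglary | ¬alarm) ≈ 0.303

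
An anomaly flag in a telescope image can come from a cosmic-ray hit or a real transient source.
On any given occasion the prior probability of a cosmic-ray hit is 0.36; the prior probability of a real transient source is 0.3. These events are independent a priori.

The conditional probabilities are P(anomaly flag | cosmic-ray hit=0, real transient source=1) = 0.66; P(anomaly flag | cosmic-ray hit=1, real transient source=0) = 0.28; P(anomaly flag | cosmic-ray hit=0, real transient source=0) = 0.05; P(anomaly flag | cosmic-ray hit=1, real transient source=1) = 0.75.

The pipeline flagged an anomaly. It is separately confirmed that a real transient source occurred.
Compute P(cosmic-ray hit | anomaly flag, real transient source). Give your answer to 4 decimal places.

Numerator (weight on configurations with cosmic-ray hit): 0.75*0.36 = 0.270000
Normalizer over all consistent configurations: 0.66*0.64 + 0.75*0.36 = 0.692400
P(cosmic-ray hit | anomaly flag, real transient source) = 0.270000/0.692400 ≈ 0.3899

P(cosmic-ray hit | anomaly flag, real transient source) ≈ 0.3899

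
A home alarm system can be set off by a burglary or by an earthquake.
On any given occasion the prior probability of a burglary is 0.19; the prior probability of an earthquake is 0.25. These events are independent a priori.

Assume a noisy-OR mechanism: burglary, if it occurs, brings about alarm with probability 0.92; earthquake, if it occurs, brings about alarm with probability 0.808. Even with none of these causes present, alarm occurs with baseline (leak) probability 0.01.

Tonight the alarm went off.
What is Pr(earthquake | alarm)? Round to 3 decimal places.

Pr(earthquake | alarm) ≈ 0.606

Under noisy-OR, P(alarm | causes) = 1 − (1−0.01)·∏(1−qᵢ) over the active causes.
Enumerate the 4 (burglary, earthquake) configurations and weight by the priors:
  P(alarm) = 0.01*0.81*0.75 + 0.80992*0.81*0.25 + 0.9208*0.19*0.75 + 0.984794*0.19*0.25
        = 0.006075 + 0.164009 + 0.131214 + 0.046778 = 0.348076
The terms with earthquake present sum to 0.210787, so
  P(earthquake | alarm) = 0.210787 / 0.348076 ≈ 0.606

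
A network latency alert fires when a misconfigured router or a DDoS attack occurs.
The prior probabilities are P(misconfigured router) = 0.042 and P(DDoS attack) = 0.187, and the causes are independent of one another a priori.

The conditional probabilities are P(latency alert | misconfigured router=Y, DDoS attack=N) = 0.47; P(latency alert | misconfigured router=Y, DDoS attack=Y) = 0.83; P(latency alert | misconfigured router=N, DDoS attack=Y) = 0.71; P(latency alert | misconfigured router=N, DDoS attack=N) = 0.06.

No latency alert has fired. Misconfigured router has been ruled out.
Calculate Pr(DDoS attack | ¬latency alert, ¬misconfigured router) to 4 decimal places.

Pr(DDoS attack | ¬latency alert, ¬misconfigured router) ≈ 0.0663

By total probability over both values of DDoS attack:
  P(¬latency alert | ¬misconfigured router) = 0.94×0.813 + 0.29×0.187
        = 0.764220 + 0.054230 = 0.818450
Configurations with DDoS attack contribute 0.054230, so
  P(DDoS attack | ¬latency alert, ¬misconfigured router) = 0.054230 / 0.818450 ≈ 0.0663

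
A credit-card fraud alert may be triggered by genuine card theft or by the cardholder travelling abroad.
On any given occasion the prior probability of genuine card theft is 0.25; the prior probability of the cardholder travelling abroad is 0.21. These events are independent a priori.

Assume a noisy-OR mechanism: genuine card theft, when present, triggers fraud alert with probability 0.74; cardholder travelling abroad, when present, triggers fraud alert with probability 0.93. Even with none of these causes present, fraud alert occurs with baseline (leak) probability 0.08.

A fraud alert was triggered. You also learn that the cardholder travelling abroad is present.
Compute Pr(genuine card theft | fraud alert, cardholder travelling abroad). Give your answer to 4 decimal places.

Pr(genuine card theft | fraud alert, cardholder travelling abroad) ≈ 0.2594

Under noisy-OR, P(fraud alert | causes) = 1 − (1−0.08)·∏(1−qᵢ) over the active causes.
For the numerator, keep only genuine card theft=true terms: 0.983256*0.25 = 0.245814
The normalizing constant is 0.9356*0.75 + 0.983256*0.25 = 0.947514
Posterior = 0.245814 / 0.947514 ≈ 0.2594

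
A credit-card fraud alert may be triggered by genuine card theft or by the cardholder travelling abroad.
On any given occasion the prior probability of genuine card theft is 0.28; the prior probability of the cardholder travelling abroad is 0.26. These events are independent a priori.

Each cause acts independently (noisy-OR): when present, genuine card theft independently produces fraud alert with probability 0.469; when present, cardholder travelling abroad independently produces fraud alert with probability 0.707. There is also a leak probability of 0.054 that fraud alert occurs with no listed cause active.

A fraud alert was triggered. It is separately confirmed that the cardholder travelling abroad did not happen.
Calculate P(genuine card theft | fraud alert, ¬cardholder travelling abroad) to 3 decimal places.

Under noisy-OR, P(fraud alert | causes) = 1 − (1−0.054)·∏(1−qᵢ) over the active causes.
P(fraud alert | ¬cardholder travelling abroad) = 0.054*0.72 + 0.497674*0.28 = 0.038880 + 0.139349 = 0.178229
The genuine card theft-present share is 0.497674*0.28 = 0.139349.
Hence the posterior is 0.139349/0.178229 ≈ 0.782.

P(genuine card theft | fraud alert, ¬cardholder travelling abroad) ≈ 0.782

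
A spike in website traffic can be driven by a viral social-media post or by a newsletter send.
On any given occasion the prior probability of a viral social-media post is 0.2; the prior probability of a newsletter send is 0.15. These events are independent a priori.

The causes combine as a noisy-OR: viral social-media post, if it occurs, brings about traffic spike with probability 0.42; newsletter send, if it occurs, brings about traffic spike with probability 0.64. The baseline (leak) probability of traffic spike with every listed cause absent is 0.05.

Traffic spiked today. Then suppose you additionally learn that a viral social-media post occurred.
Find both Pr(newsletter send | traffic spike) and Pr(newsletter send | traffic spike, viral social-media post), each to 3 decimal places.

Pr(newsletter send | traffic spike) ≈ 0.483; Pr(newsletter send | traffic spike, viral social-media post) ≈ 0.240

Under noisy-OR, P(traffic spike | causes) = 1 − (1−0.05)·∏(1−qᵢ) over the active causes.
Numerator (weight on configurations with newsletter send): 0.078960 + 0.024049 = 0.103009
The normalizing constant is 0.05*0.8*0.85 + 0.658*0.8*0.15 + 0.449*0.2*0.85 + 0.80164*0.2*0.15 = 0.213339
P(newsletter send | traffic spike) = 0.103009/0.213339 ≈ 0.483

Now condition on the additional information:
By total probability over both values of newsletter send:
  P(traffic spike | viral social-media post) = 0.449*0.85 + 0.80164*0.15
        = 0.381650 + 0.120246 = 0.501896
Keeping only the newsletter send-present terms gives 0.120246, so
  P(newsletter send | traffic spike, viral social-media post) = 0.120246 / 0.501896 ≈ 0.240
The drop from 0.483 to 0.240 is the explaining-away (discounting) effect.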